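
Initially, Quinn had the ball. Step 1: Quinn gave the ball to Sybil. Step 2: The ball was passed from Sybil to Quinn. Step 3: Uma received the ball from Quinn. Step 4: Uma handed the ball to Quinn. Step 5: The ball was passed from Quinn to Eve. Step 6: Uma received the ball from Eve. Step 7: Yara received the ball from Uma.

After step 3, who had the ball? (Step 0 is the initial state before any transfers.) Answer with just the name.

Tracking the ball holder through step 3:
After step 0 (start): Quinn
After step 1: Sybil
After step 2: Quinn
After step 3: Uma

At step 3, the holder is Uma.

Answer: Uma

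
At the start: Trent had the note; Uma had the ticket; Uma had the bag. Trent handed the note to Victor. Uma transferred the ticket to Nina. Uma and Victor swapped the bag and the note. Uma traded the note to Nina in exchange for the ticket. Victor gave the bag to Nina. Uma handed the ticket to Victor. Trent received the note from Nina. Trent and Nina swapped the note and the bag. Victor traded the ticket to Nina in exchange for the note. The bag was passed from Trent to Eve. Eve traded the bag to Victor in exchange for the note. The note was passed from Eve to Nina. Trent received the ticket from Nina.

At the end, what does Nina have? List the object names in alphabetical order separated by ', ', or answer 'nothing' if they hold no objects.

Answer: note

Derivation:
Tracking all object holders:
Start: note:Trent, ticket:Uma, bag:Uma
Event 1 (give note: Trent -> Victor). State: note:Victor, ticket:Uma, bag:Uma
Event 2 (give ticket: Uma -> Nina). State: note:Victor, ticket:Nina, bag:Uma
Event 3 (swap bag<->note: now bag:Victor, note:Uma). State: note:Uma, ticket:Nina, bag:Victor
Event 4 (swap note<->ticket: now note:Nina, ticket:Uma). State: note:Nina, ticket:Uma, bag:Victor
Event 5 (give bag: Victor -> Nina). State: note:Nina, ticket:Uma, bag:Nina
Event 6 (give ticket: Uma -> Victor). State: note:Nina, ticket:Victor, bag:Nina
Event 7 (give note: Nina -> Trent). State: note:Trent, ticket:Victor, bag:Nina
Event 8 (swap note<->bag: now note:Nina, bag:Trent). State: note:Nina, ticket:Victor, bag:Trent
Event 9 (swap ticket<->note: now ticket:Nina, note:Victor). State: note:Victor, ticket:Nina, bag:Trent
Event 10 (give bag: Trent -> Eve). State: note:Victor, ticket:Nina, bag:Eve
Event 11 (swap bag<->note: now bag:Victor, note:Eve). State: note:Eve, ticket:Nina, bag:Victor
Event 12 (give note: Eve -> Nina). State: note:Nina, ticket:Nina, bag:Victor
Event 13 (give ticket: Nina -> Trent). State: note:Nina, ticket:Trent, bag:Victor

Final state: note:Nina, ticket:Trent, bag:Victor
Nina holds: note.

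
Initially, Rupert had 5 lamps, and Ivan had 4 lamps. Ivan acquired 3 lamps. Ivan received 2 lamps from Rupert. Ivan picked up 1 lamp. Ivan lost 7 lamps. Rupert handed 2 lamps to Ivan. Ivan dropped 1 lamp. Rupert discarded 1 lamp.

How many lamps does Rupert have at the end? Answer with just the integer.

Tracking counts step by step:
Start: Rupert=5, Ivan=4
Event 1 (Ivan +3): Ivan: 4 -> 7. State: Rupert=5, Ivan=7
Event 2 (Rupert -> Ivan, 2): Rupert: 5 -> 3, Ivan: 7 -> 9. State: Rupert=3, Ivan=9
Event 3 (Ivan +1): Ivan: 9 -> 10. State: Rupert=3, Ivan=10
Event 4 (Ivan -7): Ivan: 10 -> 3. State: Rupert=3, Ivan=3
Event 5 (Rupert -> Ivan, 2): Rupert: 3 -> 1, Ivan: 3 -> 5. State: Rupert=1, Ivan=5
Event 6 (Ivan -1): Ivan: 5 -> 4. State: Rupert=1, Ivan=4
Event 7 (Rupert -1): Rupert: 1 -> 0. State: Rupert=0, Ivan=4

Rupert's final count: 0

Answer: 0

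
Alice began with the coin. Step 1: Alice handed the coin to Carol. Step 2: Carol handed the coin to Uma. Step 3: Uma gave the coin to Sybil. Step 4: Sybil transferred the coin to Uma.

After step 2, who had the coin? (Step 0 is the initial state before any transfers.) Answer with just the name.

Tracking the coin holder through step 2:
After step 0 (start): Alice
After step 1: Carol
After step 2: Uma

At step 2, the holder is Uma.

Answer: Uma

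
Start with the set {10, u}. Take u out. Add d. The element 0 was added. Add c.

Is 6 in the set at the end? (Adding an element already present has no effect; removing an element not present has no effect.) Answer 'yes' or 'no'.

Answer: no

Derivation:
Tracking the set through each operation:
Start: {10, u}
Event 1 (remove u): removed. Set: {10}
Event 2 (add d): added. Set: {10, d}
Event 3 (add 0): added. Set: {0, 10, d}
Event 4 (add c): added. Set: {0, 10, c, d}

Final set: {0, 10, c, d} (size 4)
6 is NOT in the final set.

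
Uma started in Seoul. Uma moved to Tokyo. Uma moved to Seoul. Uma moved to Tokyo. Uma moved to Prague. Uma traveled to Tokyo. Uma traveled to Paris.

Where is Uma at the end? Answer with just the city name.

Tracking Uma's location:
Start: Uma is in Seoul.
After move 1: Seoul -> Tokyo. Uma is in Tokyo.
After move 2: Tokyo -> Seoul. Uma is in Seoul.
After move 3: Seoul -> Tokyo. Uma is in Tokyo.
After move 4: Tokyo -> Prague. Uma is in Prague.
After move 5: Prague -> Tokyo. Uma is in Tokyo.
After move 6: Tokyo -> Paris. Uma is in Paris.

Answer: Paris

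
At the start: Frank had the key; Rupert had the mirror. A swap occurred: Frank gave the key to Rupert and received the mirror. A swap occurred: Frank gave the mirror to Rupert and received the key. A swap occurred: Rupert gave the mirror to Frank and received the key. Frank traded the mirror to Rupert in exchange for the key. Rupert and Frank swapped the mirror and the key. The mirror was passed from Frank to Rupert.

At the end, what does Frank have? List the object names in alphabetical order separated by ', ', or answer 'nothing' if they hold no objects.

Answer: nothing

Derivation:
Tracking all object holders:
Start: key:Frank, mirror:Rupert
Event 1 (swap key<->mirror: now key:Rupert, mirror:Frank). State: key:Rupert, mirror:Frank
Event 2 (swap mirror<->key: now mirror:Rupert, key:Frank). State: key:Frank, mirror:Rupert
Event 3 (swap mirror<->key: now mirror:Frank, key:Rupert). State: key:Rupert, mirror:Frank
Event 4 (swap mirror<->key: now mirror:Rupert, key:Frank). State: key:Frank, mirror:Rupert
Event 5 (swap mirror<->key: now mirror:Frank, key:Rupert). State: key:Rupert, mirror:Frank
Event 6 (give mirror: Frank -> Rupert). State: key:Rupert, mirror:Rupert

Final state: key:Rupert, mirror:Rupert
Frank holds: (nothing).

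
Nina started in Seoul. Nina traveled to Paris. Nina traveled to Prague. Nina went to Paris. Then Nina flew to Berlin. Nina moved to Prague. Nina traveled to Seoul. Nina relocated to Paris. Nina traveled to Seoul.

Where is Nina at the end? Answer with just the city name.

Tracking Nina's location:
Start: Nina is in Seoul.
After move 1: Seoul -> Paris. Nina is in Paris.
After move 2: Paris -> Prague. Nina is in Prague.
After move 3: Prague -> Paris. Nina is in Paris.
After move 4: Paris -> Berlin. Nina is in Berlin.
After move 5: Berlin -> Prague. Nina is in Prague.
After move 6: Prague -> Seoul. Nina is in Seoul.
After move 7: Seoul -> Paris. Nina is in Paris.
After move 8: Paris -> Seoul. Nina is in Seoul.

Answer: Seoul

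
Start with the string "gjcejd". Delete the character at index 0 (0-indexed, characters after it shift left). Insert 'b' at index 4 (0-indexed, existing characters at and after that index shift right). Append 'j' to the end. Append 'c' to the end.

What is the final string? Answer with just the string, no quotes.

Answer: jcejbdjc

Derivation:
Applying each edit step by step:
Start: "gjcejd"
Op 1 (delete idx 0 = 'g'): "gjcejd" -> "jcejd"
Op 2 (insert 'b' at idx 4): "jcejd" -> "jcejbd"
Op 3 (append 'j'): "jcejbd" -> "jcejbdj"
Op 4 (append 'c'): "jcejbdj" -> "jcejbdjc"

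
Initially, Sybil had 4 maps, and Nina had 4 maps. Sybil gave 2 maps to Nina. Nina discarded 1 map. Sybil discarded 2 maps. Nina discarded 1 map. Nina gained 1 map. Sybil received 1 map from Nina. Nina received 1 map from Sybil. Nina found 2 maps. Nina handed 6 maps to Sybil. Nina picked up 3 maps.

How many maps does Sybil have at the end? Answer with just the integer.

Answer: 6

Derivation:
Tracking counts step by step:
Start: Sybil=4, Nina=4
Event 1 (Sybil -> Nina, 2): Sybil: 4 -> 2, Nina: 4 -> 6. State: Sybil=2, Nina=6
Event 2 (Nina -1): Nina: 6 -> 5. State: Sybil=2, Nina=5
Event 3 (Sybil -2): Sybil: 2 -> 0. State: Sybil=0, Nina=5
Event 4 (Nina -1): Nina: 5 -> 4. State: Sybil=0, Nina=4
Event 5 (Nina +1): Nina: 4 -> 5. State: Sybil=0, Nina=5
Event 6 (Nina -> Sybil, 1): Nina: 5 -> 4, Sybil: 0 -> 1. State: Sybil=1, Nina=4
Event 7 (Sybil -> Nina, 1): Sybil: 1 -> 0, Nina: 4 -> 5. State: Sybil=0, Nina=5
Event 8 (Nina +2): Nina: 5 -> 7. State: Sybil=0, Nina=7
Event 9 (Nina -> Sybil, 6): Nina: 7 -> 1, Sybil: 0 -> 6. State: Sybil=6, Nina=1
Event 10 (Nina +3): Nina: 1 -> 4. State: Sybil=6, Nina=4

Sybil's final count: 6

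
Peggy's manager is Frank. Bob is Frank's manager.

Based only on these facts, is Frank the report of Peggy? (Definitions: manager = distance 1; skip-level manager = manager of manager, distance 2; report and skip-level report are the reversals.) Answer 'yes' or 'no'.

Reconstructing the manager chain from the given facts:
  Bob -> Frank -> Peggy
(each arrow means 'manager of the next')
Positions in the chain (0 = top):
  position of Bob: 0
  position of Frank: 1
  position of Peggy: 2

Frank is at position 1, Peggy is at position 2; signed distance (j - i) = 1.
'report' requires j - i = -1. Actual distance is 1, so the relation does NOT hold.

Answer: no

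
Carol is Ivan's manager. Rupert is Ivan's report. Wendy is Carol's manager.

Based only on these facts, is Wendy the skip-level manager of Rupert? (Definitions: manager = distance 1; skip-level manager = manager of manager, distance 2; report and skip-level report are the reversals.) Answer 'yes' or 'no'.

Answer: no

Derivation:
Reconstructing the manager chain from the given facts:
  Wendy -> Carol -> Ivan -> Rupert
(each arrow means 'manager of the next')
Positions in the chain (0 = top):
  position of Wendy: 0
  position of Carol: 1
  position of Ivan: 2
  position of Rupert: 3

Wendy is at position 0, Rupert is at position 3; signed distance (j - i) = 3.
'skip-level manager' requires j - i = 2. Actual distance is 3, so the relation does NOT hold.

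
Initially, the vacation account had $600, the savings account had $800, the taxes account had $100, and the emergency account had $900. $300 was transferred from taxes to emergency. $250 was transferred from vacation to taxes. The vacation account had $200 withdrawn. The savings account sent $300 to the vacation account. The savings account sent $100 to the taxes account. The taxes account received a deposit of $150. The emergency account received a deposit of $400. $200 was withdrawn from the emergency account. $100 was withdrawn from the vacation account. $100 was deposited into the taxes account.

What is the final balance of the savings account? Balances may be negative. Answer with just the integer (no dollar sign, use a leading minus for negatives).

Tracking account balances step by step:
Start: vacation=600, savings=800, taxes=100, emergency=900
Event 1 (transfer 300 taxes -> emergency): taxes: 100 - 300 = -200, emergency: 900 + 300 = 1200. Balances: vacation=600, savings=800, taxes=-200, emergency=1200
Event 2 (transfer 250 vacation -> taxes): vacation: 600 - 250 = 350, taxes: -200 + 250 = 50. Balances: vacation=350, savings=800, taxes=50, emergency=1200
Event 3 (withdraw 200 from vacation): vacation: 350 - 200 = 150. Balances: vacation=150, savings=800, taxes=50, emergency=1200
Event 4 (transfer 300 savings -> vacation): savings: 800 - 300 = 500, vacation: 150 + 300 = 450. Balances: vacation=450, savings=500, taxes=50, emergency=1200
Event 5 (transfer 100 savings -> taxes): savings: 500 - 100 = 400, taxes: 50 + 100 = 150. Balances: vacation=450, savings=400, taxes=150, emergency=1200
Event 6 (deposit 150 to taxes): taxes: 150 + 150 = 300. Balances: vacation=450, savings=400, taxes=300, emergency=1200
Event 7 (deposit 400 to emergency): emergency: 1200 + 400 = 1600. Balances: vacation=450, savings=400, taxes=300, emergency=1600
Event 8 (withdraw 200 from emergency): emergency: 1600 - 200 = 1400. Balances: vacation=450, savings=400, taxes=300, emergency=1400
Event 9 (withdraw 100 from vacation): vacation: 450 - 100 = 350. Balances: vacation=350, savings=400, taxes=300, emergency=1400
Event 10 (deposit 100 to taxes): taxes: 300 + 100 = 400. Balances: vacation=350, savings=400, taxes=400, emergency=1400

Final balance of savings: 400

Answer: 400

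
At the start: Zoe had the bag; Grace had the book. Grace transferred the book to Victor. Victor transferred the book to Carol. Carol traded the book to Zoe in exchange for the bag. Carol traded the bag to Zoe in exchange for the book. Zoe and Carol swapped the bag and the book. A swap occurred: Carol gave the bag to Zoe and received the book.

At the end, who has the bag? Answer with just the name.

Answer: Zoe

Derivation:
Tracking all object holders:
Start: bag:Zoe, book:Grace
Event 1 (give book: Grace -> Victor). State: bag:Zoe, book:Victor
Event 2 (give book: Victor -> Carol). State: bag:Zoe, book:Carol
Event 3 (swap book<->bag: now book:Zoe, bag:Carol). State: bag:Carol, book:Zoe
Event 4 (swap bag<->book: now bag:Zoe, book:Carol). State: bag:Zoe, book:Carol
Event 5 (swap bag<->book: now bag:Carol, book:Zoe). State: bag:Carol, book:Zoe
Event 6 (swap bag<->book: now bag:Zoe, book:Carol). State: bag:Zoe, book:Carol

Final state: bag:Zoe, book:Carol
The bag is held by Zoe.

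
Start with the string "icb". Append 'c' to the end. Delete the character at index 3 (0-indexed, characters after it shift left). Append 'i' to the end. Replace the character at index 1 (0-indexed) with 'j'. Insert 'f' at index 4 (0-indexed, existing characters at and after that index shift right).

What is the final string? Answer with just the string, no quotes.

Applying each edit step by step:
Start: "icb"
Op 1 (append 'c'): "icb" -> "icbc"
Op 2 (delete idx 3 = 'c'): "icbc" -> "icb"
Op 3 (append 'i'): "icb" -> "icbi"
Op 4 (replace idx 1: 'c' -> 'j'): "icbi" -> "ijbi"
Op 5 (insert 'f' at idx 4): "ijbi" -> "ijbif"

Answer: ijbif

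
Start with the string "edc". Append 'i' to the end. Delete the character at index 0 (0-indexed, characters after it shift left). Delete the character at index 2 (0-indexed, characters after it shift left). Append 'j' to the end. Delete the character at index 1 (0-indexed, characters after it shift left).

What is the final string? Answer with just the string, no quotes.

Applying each edit step by step:
Start: "edc"
Op 1 (append 'i'): "edc" -> "edci"
Op 2 (delete idx 0 = 'e'): "edci" -> "dci"
Op 3 (delete idx 2 = 'i'): "dci" -> "dc"
Op 4 (append 'j'): "dc" -> "dcj"
Op 5 (delete idx 1 = 'c'): "dcj" -> "dj"

Answer: dj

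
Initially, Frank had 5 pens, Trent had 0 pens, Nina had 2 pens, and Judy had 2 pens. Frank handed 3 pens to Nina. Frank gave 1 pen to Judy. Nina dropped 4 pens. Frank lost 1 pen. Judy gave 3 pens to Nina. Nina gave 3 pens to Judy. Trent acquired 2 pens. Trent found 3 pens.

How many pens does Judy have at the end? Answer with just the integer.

Answer: 3

Derivation:
Tracking counts step by step:
Start: Frank=5, Trent=0, Nina=2, Judy=2
Event 1 (Frank -> Nina, 3): Frank: 5 -> 2, Nina: 2 -> 5. State: Frank=2, Trent=0, Nina=5, Judy=2
Event 2 (Frank -> Judy, 1): Frank: 2 -> 1, Judy: 2 -> 3. State: Frank=1, Trent=0, Nina=5, Judy=3
Event 3 (Nina -4): Nina: 5 -> 1. State: Frank=1, Trent=0, Nina=1, Judy=3
Event 4 (Frank -1): Frank: 1 -> 0. State: Frank=0, Trent=0, Nina=1, Judy=3
Event 5 (Judy -> Nina, 3): Judy: 3 -> 0, Nina: 1 -> 4. State: Frank=0, Trent=0, Nina=4, Judy=0
Event 6 (Nina -> Judy, 3): Nina: 4 -> 1, Judy: 0 -> 3. State: Frank=0, Trent=0, Nina=1, Judy=3
Event 7 (Trent +2): Trent: 0 -> 2. State: Frank=0, Trent=2, Nina=1, Judy=3
Event 8 (Trent +3): Trent: 2 -> 5. State: Frank=0, Trent=5, Nina=1, Judy=3

Judy's final count: 3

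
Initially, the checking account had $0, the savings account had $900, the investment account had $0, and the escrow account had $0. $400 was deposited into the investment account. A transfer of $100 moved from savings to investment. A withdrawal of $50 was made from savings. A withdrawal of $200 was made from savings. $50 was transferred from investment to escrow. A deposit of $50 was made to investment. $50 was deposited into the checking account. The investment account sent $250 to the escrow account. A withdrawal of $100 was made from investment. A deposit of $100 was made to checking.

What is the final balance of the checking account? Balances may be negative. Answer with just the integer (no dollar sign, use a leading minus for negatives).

Answer: 150

Derivation:
Tracking account balances step by step:
Start: checking=0, savings=900, investment=0, escrow=0
Event 1 (deposit 400 to investment): investment: 0 + 400 = 400. Balances: checking=0, savings=900, investment=400, escrow=0
Event 2 (transfer 100 savings -> investment): savings: 900 - 100 = 800, investment: 400 + 100 = 500. Balances: checking=0, savings=800, investment=500, escrow=0
Event 3 (withdraw 50 from savings): savings: 800 - 50 = 750. Balances: checking=0, savings=750, investment=500, escrow=0
Event 4 (withdraw 200 from savings): savings: 750 - 200 = 550. Balances: checking=0, savings=550, investment=500, escrow=0
Event 5 (transfer 50 investment -> escrow): investment: 500 - 50 = 450, escrow: 0 + 50 = 50. Balances: checking=0, savings=550, investment=450, escrow=50
Event 6 (deposit 50 to investment): investment: 450 + 50 = 500. Balances: checking=0, savings=550, investment=500, escrow=50
Event 7 (deposit 50 to checking): checking: 0 + 50 = 50. Balances: checking=50, savings=550, investment=500, escrow=50
Event 8 (transfer 250 investment -> escrow): investment: 500 - 250 = 250, escrow: 50 + 250 = 300. Balances: checking=50, savings=550, investment=250, escrow=300
Event 9 (withdraw 100 from investment): investment: 250 - 100 = 150. Balances: checking=50, savings=550, investment=150, escrow=300
Event 10 (deposit 100 to checking): checking: 50 + 100 = 150. Balances: checking=150, savings=550, investment=150, escrow=300

Final balance of checking: 150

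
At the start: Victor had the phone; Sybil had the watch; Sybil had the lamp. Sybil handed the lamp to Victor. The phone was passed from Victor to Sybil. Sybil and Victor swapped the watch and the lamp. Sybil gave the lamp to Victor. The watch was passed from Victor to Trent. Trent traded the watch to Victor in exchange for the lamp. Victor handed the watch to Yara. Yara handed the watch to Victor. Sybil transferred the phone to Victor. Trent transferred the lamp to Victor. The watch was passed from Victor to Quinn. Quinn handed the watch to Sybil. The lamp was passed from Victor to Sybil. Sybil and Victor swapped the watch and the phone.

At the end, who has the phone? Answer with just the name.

Tracking all object holders:
Start: phone:Victor, watch:Sybil, lamp:Sybil
Event 1 (give lamp: Sybil -> Victor). State: phone:Victor, watch:Sybil, lamp:Victor
Event 2 (give phone: Victor -> Sybil). State: phone:Sybil, watch:Sybil, lamp:Victor
Event 3 (swap watch<->lamp: now watch:Victor, lamp:Sybil). State: phone:Sybil, watch:Victor, lamp:Sybil
Event 4 (give lamp: Sybil -> Victor). State: phone:Sybil, watch:Victor, lamp:Victor
Event 5 (give watch: Victor -> Trent). State: phone:Sybil, watch:Trent, lamp:Victor
Event 6 (swap watch<->lamp: now watch:Victor, lamp:Trent). State: phone:Sybil, watch:Victor, lamp:Trent
Event 7 (give watch: Victor -> Yara). State: phone:Sybil, watch:Yara, lamp:Trent
Event 8 (give watch: Yara -> Victor). State: phone:Sybil, watch:Victor, lamp:Trent
Event 9 (give phone: Sybil -> Victor). State: phone:Victor, watch:Victor, lamp:Trent
Event 10 (give lamp: Trent -> Victor). State: phone:Victor, watch:Victor, lamp:Victor
Event 11 (give watch: Victor -> Quinn). State: phone:Victor, watch:Quinn, lamp:Victor
Event 12 (give watch: Quinn -> Sybil). State: phone:Victor, watch:Sybil, lamp:Victor
Event 13 (give lamp: Victor -> Sybil). State: phone:Victor, watch:Sybil, lamp:Sybil
Event 14 (swap watch<->phone: now watch:Victor, phone:Sybil). State: phone:Sybil, watch:Victor, lamp:Sybil

Final state: phone:Sybil, watch:Victor, lamp:Sybil
The phone is held by Sybil.

Answer: Sybil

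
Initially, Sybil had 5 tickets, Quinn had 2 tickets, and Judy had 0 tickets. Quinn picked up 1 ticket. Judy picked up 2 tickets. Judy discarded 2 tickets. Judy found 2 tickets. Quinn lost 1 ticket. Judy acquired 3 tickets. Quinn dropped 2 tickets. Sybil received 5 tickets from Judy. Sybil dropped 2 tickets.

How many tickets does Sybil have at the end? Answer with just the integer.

Answer: 8

Derivation:
Tracking counts step by step:
Start: Sybil=5, Quinn=2, Judy=0
Event 1 (Quinn +1): Quinn: 2 -> 3. State: Sybil=5, Quinn=3, Judy=0
Event 2 (Judy +2): Judy: 0 -> 2. State: Sybil=5, Quinn=3, Judy=2
Event 3 (Judy -2): Judy: 2 -> 0. State: Sybil=5, Quinn=3, Judy=0
Event 4 (Judy +2): Judy: 0 -> 2. State: Sybil=5, Quinn=3, Judy=2
Event 5 (Quinn -1): Quinn: 3 -> 2. State: Sybil=5, Quinn=2, Judy=2
Event 6 (Judy +3): Judy: 2 -> 5. State: Sybil=5, Quinn=2, Judy=5
Event 7 (Quinn -2): Quinn: 2 -> 0. State: Sybil=5, Quinn=0, Judy=5
Event 8 (Judy -> Sybil, 5): Judy: 5 -> 0, Sybil: 5 -> 10. State: Sybil=10, Quinn=0, Judy=0
Event 9 (Sybil -2): Sybil: 10 -> 8. State: Sybil=8, Quinn=0, Judy=0

Sybil's final count: 8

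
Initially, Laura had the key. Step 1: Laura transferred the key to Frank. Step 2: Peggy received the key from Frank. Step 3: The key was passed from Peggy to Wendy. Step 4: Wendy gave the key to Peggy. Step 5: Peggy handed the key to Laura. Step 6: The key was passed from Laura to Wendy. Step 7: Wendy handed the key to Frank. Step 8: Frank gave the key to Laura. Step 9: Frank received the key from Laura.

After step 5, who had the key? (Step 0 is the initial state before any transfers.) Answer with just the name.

Tracking the key holder through step 5:
After step 0 (start): Laura
After step 1: Frank
After step 2: Peggy
After step 3: Wendy
After step 4: Peggy
After step 5: Laura

At step 5, the holder is Laura.

Answer: Laura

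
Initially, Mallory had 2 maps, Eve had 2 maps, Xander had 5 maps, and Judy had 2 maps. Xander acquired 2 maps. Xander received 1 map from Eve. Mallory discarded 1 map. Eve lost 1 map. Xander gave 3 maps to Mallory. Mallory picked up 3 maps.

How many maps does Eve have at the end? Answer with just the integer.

Answer: 0

Derivation:
Tracking counts step by step:
Start: Mallory=2, Eve=2, Xander=5, Judy=2
Event 1 (Xander +2): Xander: 5 -> 7. State: Mallory=2, Eve=2, Xander=7, Judy=2
Event 2 (Eve -> Xander, 1): Eve: 2 -> 1, Xander: 7 -> 8. State: Mallory=2, Eve=1, Xander=8, Judy=2
Event 3 (Mallory -1): Mallory: 2 -> 1. State: Mallory=1, Eve=1, Xander=8, Judy=2
Event 4 (Eve -1): Eve: 1 -> 0. State: Mallory=1, Eve=0, Xander=8, Judy=2
Event 5 (Xander -> Mallory, 3): Xander: 8 -> 5, Mallory: 1 -> 4. State: Mallory=4, Eve=0, Xander=5, Judy=2
Event 6 (Mallory +3): Mallory: 4 -> 7. State: Mallory=7, Eve=0, Xander=5, Judy=2

Eve's final count: 0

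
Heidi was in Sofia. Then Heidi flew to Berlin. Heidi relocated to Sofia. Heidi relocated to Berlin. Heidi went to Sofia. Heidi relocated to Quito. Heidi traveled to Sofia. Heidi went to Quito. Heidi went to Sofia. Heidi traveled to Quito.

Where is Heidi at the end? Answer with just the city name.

Answer: Quito

Derivation:
Tracking Heidi's location:
Start: Heidi is in Sofia.
After move 1: Sofia -> Berlin. Heidi is in Berlin.
After move 2: Berlin -> Sofia. Heidi is in Sofia.
After move 3: Sofia -> Berlin. Heidi is in Berlin.
After move 4: Berlin -> Sofia. Heidi is in Sofia.
After move 5: Sofia -> Quito. Heidi is in Quito.
After move 6: Quito -> Sofia. Heidi is in Sofia.
After move 7: Sofia -> Quito. Heidi is in Quito.
After move 8: Quito -> Sofia. Heidi is in Sofia.
After move 9: Sofia -> Quito. Heidi is in Quito.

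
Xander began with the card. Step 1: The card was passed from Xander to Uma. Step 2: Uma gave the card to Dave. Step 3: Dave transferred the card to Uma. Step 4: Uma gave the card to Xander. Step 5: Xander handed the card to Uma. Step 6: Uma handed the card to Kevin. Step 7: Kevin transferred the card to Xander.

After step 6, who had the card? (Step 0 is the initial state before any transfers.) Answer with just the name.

Tracking the card holder through step 6:
After step 0 (start): Xander
After step 1: Uma
After step 2: Dave
After step 3: Uma
After step 4: Xander
After step 5: Uma
After step 6: Kevin

At step 6, the holder is Kevin.

Answer: Kevin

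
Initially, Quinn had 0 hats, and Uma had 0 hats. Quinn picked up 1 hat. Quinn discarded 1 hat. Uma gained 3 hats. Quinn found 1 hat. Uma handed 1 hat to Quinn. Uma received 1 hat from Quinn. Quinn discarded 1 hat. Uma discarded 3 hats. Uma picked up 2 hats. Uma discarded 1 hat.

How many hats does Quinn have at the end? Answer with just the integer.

Tracking counts step by step:
Start: Quinn=0, Uma=0
Event 1 (Quinn +1): Quinn: 0 -> 1. State: Quinn=1, Uma=0
Event 2 (Quinn -1): Quinn: 1 -> 0. State: Quinn=0, Uma=0
Event 3 (Uma +3): Uma: 0 -> 3. State: Quinn=0, Uma=3
Event 4 (Quinn +1): Quinn: 0 -> 1. State: Quinn=1, Uma=3
Event 5 (Uma -> Quinn, 1): Uma: 3 -> 2, Quinn: 1 -> 2. State: Quinn=2, Uma=2
Event 6 (Quinn -> Uma, 1): Quinn: 2 -> 1, Uma: 2 -> 3. State: Quinn=1, Uma=3
Event 7 (Quinn -1): Quinn: 1 -> 0. State: Quinn=0, Uma=3
Event 8 (Uma -3): Uma: 3 -> 0. State: Quinn=0, Uma=0
Event 9 (Uma +2): Uma: 0 -> 2. State: Quinn=0, Uma=2
Event 10 (Uma -1): Uma: 2 -> 1. State: Quinn=0, Uma=1

Quinn's final count: 0

Answer: 0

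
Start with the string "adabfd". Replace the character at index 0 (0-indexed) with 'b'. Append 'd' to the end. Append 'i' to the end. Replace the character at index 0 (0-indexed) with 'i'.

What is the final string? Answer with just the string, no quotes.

Applying each edit step by step:
Start: "adabfd"
Op 1 (replace idx 0: 'a' -> 'b'): "adabfd" -> "bdabfd"
Op 2 (append 'd'): "bdabfd" -> "bdabfdd"
Op 3 (append 'i'): "bdabfdd" -> "bdabfddi"
Op 4 (replace idx 0: 'b' -> 'i'): "bdabfddi" -> "idabfddi"

Answer: idabfddi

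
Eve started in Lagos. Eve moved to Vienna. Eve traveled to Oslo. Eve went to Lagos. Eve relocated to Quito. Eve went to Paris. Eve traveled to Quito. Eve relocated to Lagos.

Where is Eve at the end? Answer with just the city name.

Answer: Lagos

Derivation:
Tracking Eve's location:
Start: Eve is in Lagos.
After move 1: Lagos -> Vienna. Eve is in Vienna.
After move 2: Vienna -> Oslo. Eve is in Oslo.
After move 3: Oslo -> Lagos. Eve is in Lagos.
After move 4: Lagos -> Quito. Eve is in Quito.
After move 5: Quito -> Paris. Eve is in Paris.
After move 6: Paris -> Quito. Eve is in Quito.
After move 7: Quito -> Lagos. Eve is in Lagos.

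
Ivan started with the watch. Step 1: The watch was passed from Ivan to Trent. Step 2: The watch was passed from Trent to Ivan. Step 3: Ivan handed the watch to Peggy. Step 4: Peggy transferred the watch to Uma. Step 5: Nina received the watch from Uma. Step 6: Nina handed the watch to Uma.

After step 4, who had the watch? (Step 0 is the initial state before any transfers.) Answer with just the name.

Tracking the watch holder through step 4:
After step 0 (start): Ivan
After step 1: Trent
After step 2: Ivan
After step 3: Peggy
After step 4: Uma

At step 4, the holder is Uma.

Answer: Uma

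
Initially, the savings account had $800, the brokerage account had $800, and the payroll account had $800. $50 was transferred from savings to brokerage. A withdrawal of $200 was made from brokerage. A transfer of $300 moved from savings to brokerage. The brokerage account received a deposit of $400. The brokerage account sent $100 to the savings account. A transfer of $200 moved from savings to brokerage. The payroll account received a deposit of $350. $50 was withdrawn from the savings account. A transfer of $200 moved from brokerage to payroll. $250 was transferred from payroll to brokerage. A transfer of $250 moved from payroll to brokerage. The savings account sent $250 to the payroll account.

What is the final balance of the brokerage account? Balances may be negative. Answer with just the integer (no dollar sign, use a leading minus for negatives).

Answer: 1750

Derivation:
Tracking account balances step by step:
Start: savings=800, brokerage=800, payroll=800
Event 1 (transfer 50 savings -> brokerage): savings: 800 - 50 = 750, brokerage: 800 + 50 = 850. Balances: savings=750, brokerage=850, payroll=800
Event 2 (withdraw 200 from brokerage): brokerage: 850 - 200 = 650. Balances: savings=750, brokerage=650, payroll=800
Event 3 (transfer 300 savings -> brokerage): savings: 750 - 300 = 450, brokerage: 650 + 300 = 950. Balances: savings=450, brokerage=950, payroll=800
Event 4 (deposit 400 to brokerage): brokerage: 950 + 400 = 1350. Balances: savings=450, brokerage=1350, payroll=800
Event 5 (transfer 100 brokerage -> savings): brokerage: 1350 - 100 = 1250, savings: 450 + 100 = 550. Balances: savings=550, brokerage=1250, payroll=800
Event 6 (transfer 200 savings -> brokerage): savings: 550 - 200 = 350, brokerage: 1250 + 200 = 1450. Balances: savings=350, brokerage=1450, payroll=800
Event 7 (deposit 350 to payroll): payroll: 800 + 350 = 1150. Balances: savings=350, brokerage=1450, payroll=1150
Event 8 (withdraw 50 from savings): savings: 350 - 50 = 300. Balances: savings=300, brokerage=1450, payroll=1150
Event 9 (transfer 200 brokerage -> payroll): brokerage: 1450 - 200 = 1250, payroll: 1150 + 200 = 1350. Balances: savings=300, brokerage=1250, payroll=1350
Event 10 (transfer 250 payroll -> brokerage): payroll: 1350 - 250 = 1100, brokerage: 1250 + 250 = 1500. Balances: savings=300, brokerage=1500, payroll=1100
Event 11 (transfer 250 payroll -> brokerage): payroll: 1100 - 250 = 850, brokerage: 1500 + 250 = 1750. Balances: savings=300, brokerage=1750, payroll=850
Event 12 (transfer 250 savings -> payroll): savings: 300 - 250 = 50, payroll: 850 + 250 = 1100. Balances: savings=50, brokerage=1750, payroll=1100

Final balance of brokerage: 1750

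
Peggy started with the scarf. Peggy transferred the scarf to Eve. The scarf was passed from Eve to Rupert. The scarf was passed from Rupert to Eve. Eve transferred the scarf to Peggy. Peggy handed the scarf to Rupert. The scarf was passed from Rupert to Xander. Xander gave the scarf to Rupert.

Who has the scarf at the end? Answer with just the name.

Answer: Rupert

Derivation:
Tracking the scarf through each event:
Start: Peggy has the scarf.
After event 1: Eve has the scarf.
After event 2: Rupert has the scarf.
After event 3: Eve has the scarf.
After event 4: Peggy has the scarf.
After event 5: Rupert has the scarf.
After event 6: Xander has the scarf.
After event 7: Rupert has the scarf.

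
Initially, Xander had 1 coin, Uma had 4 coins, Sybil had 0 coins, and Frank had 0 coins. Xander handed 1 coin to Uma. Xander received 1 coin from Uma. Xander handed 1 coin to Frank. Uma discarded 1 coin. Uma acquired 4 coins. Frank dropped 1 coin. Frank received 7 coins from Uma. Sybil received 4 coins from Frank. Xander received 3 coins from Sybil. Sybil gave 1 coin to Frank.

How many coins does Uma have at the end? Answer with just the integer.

Tracking counts step by step:
Start: Xander=1, Uma=4, Sybil=0, Frank=0
Event 1 (Xander -> Uma, 1): Xander: 1 -> 0, Uma: 4 -> 5. State: Xander=0, Uma=5, Sybil=0, Frank=0
Event 2 (Uma -> Xander, 1): Uma: 5 -> 4, Xander: 0 -> 1. State: Xander=1, Uma=4, Sybil=0, Frank=0
Event 3 (Xander -> Frank, 1): Xander: 1 -> 0, Frank: 0 -> 1. State: Xander=0, Uma=4, Sybil=0, Frank=1
Event 4 (Uma -1): Uma: 4 -> 3. State: Xander=0, Uma=3, Sybil=0, Frank=1
Event 5 (Uma +4): Uma: 3 -> 7. State: Xander=0, Uma=7, Sybil=0, Frank=1
Event 6 (Frank -1): Frank: 1 -> 0. State: Xander=0, Uma=7, Sybil=0, Frank=0
Event 7 (Uma -> Frank, 7): Uma: 7 -> 0, Frank: 0 -> 7. State: Xander=0, Uma=0, Sybil=0, Frank=7
Event 8 (Frank -> Sybil, 4): Frank: 7 -> 3, Sybil: 0 -> 4. State: Xander=0, Uma=0, Sybil=4, Frank=3
Event 9 (Sybil -> Xander, 3): Sybil: 4 -> 1, Xander: 0 -> 3. State: Xander=3, Uma=0, Sybil=1, Frank=3
Event 10 (Sybil -> Frank, 1): Sybil: 1 -> 0, Frank: 3 -> 4. State: Xander=3, Uma=0, Sybil=0, Frank=4

Uma's final count: 0

Answer: 0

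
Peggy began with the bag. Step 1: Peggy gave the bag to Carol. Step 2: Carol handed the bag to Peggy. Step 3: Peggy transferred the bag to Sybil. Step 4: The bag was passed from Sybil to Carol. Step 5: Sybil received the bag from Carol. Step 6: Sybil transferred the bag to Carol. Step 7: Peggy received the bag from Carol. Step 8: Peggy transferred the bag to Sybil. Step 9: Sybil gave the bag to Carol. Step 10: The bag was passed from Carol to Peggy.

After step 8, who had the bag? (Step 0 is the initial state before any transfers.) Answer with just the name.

Tracking the bag holder through step 8:
After step 0 (start): Peggy
After step 1: Carol
After step 2: Peggy
After step 3: Sybil
After step 4: Carol
After step 5: Sybil
After step 6: Carol
After step 7: Peggy
After step 8: Sybil

At step 8, the holder is Sybil.

Answer: Sybil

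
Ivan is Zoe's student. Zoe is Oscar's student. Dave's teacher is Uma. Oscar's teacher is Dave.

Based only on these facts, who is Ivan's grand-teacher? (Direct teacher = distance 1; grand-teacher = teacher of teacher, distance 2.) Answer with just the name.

Reconstructing the teacher chain from the given facts:
  Uma -> Dave -> Oscar -> Zoe -> Ivan
(each arrow means 'teacher of the next')
Positions in the chain (0 = top):
  position of Uma: 0
  position of Dave: 1
  position of Oscar: 2
  position of Zoe: 3
  position of Ivan: 4

Ivan is at position 4; the grand-teacher is 2 steps up the chain, i.e. position 2: Oscar.

Answer: Oscar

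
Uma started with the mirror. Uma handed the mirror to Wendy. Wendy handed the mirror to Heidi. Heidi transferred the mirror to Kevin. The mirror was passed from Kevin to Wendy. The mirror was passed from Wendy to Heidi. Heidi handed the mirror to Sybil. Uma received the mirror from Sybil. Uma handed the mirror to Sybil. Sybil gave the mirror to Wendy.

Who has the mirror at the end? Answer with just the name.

Answer: Wendy

Derivation:
Tracking the mirror through each event:
Start: Uma has the mirror.
After event 1: Wendy has the mirror.
After event 2: Heidi has the mirror.
After event 3: Kevin has the mirror.
After event 4: Wendy has the mirror.
After event 5: Heidi has the mirror.
After event 6: Sybil has the mirror.
After event 7: Uma has the mirror.
After event 8: Sybil has the mirror.
After event 9: Wendy has the mirror.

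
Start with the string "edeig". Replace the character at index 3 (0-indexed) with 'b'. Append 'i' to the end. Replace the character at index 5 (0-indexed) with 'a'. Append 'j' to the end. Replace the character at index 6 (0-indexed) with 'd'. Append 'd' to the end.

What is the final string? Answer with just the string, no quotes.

Applying each edit step by step:
Start: "edeig"
Op 1 (replace idx 3: 'i' -> 'b'): "edeig" -> "edebg"
Op 2 (append 'i'): "edebg" -> "edebgi"
Op 3 (replace idx 5: 'i' -> 'a'): "edebgi" -> "edebga"
Op 4 (append 'j'): "edebga" -> "edebgaj"
Op 5 (replace idx 6: 'j' -> 'd'): "edebgaj" -> "edebgad"
Op 6 (append 'd'): "edebgad" -> "edebgadd"

Answer: edebgadd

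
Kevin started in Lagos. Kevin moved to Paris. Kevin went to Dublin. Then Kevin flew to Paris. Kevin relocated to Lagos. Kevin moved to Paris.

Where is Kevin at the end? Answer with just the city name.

Tracking Kevin's location:
Start: Kevin is in Lagos.
After move 1: Lagos -> Paris. Kevin is in Paris.
After move 2: Paris -> Dublin. Kevin is in Dublin.
After move 3: Dublin -> Paris. Kevin is in Paris.
After move 4: Paris -> Lagos. Kevin is in Lagos.
After move 5: Lagos -> Paris. Kevin is in Paris.

Answer: Paris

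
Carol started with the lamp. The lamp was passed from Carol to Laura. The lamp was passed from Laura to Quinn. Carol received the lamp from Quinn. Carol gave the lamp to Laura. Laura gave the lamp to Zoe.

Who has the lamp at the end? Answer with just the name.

Tracking the lamp through each event:
Start: Carol has the lamp.
After event 1: Laura has the lamp.
After event 2: Quinn has the lamp.
After event 3: Carol has the lamp.
After event 4: Laura has the lamp.
After event 5: Zoe has the lamp.

Answer: Zoe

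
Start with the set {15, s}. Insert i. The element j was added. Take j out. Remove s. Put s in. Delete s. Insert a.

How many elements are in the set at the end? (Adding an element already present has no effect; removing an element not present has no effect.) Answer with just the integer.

Answer: 3

Derivation:
Tracking the set through each operation:
Start: {15, s}
Event 1 (add i): added. Set: {15, i, s}
Event 2 (add j): added. Set: {15, i, j, s}
Event 3 (remove j): removed. Set: {15, i, s}
Event 4 (remove s): removed. Set: {15, i}
Event 5 (add s): added. Set: {15, i, s}
Event 6 (remove s): removed. Set: {15, i}
Event 7 (add a): added. Set: {15, a, i}

Final set: {15, a, i} (size 3)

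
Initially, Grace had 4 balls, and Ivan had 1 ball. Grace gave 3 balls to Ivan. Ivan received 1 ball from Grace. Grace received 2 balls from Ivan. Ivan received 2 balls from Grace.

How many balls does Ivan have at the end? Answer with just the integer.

Answer: 5

Derivation:
Tracking counts step by step:
Start: Grace=4, Ivan=1
Event 1 (Grace -> Ivan, 3): Grace: 4 -> 1, Ivan: 1 -> 4. State: Grace=1, Ivan=4
Event 2 (Grace -> Ivan, 1): Grace: 1 -> 0, Ivan: 4 -> 5. State: Grace=0, Ivan=5
Event 3 (Ivan -> Grace, 2): Ivan: 5 -> 3, Grace: 0 -> 2. State: Grace=2, Ivan=3
Event 4 (Grace -> Ivan, 2): Grace: 2 -> 0, Ivan: 3 -> 5. State: Grace=0, Ivan=5

Ivan's final count: 5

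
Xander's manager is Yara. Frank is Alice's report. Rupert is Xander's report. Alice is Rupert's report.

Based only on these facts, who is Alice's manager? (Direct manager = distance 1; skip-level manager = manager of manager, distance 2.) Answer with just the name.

Answer: Rupert

Derivation:
Reconstructing the manager chain from the given facts:
  Yara -> Xander -> Rupert -> Alice -> Frank
(each arrow means 'manager of the next')
Positions in the chain (0 = top):
  position of Yara: 0
  position of Xander: 1
  position of Rupert: 2
  position of Alice: 3
  position of Frank: 4

Alice is at position 3; the manager is 1 step up the chain, i.e. position 2: Rupert.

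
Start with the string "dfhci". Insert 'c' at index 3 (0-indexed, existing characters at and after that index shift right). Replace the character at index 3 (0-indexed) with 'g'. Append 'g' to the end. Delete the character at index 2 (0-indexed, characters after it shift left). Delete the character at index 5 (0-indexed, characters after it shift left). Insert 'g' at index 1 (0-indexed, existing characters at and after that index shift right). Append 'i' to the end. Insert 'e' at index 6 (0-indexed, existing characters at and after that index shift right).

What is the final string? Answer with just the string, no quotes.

Applying each edit step by step:
Start: "dfhci"
Op 1 (insert 'c' at idx 3): "dfhci" -> "dfhcci"
Op 2 (replace idx 3: 'c' -> 'g'): "dfhcci" -> "dfhgci"
Op 3 (append 'g'): "dfhgci" -> "dfhgcig"
Op 4 (delete idx 2 = 'h'): "dfhgcig" -> "dfgcig"
Op 5 (delete idx 5 = 'g'): "dfgcig" -> "dfgci"
Op 6 (insert 'g' at idx 1): "dfgci" -> "dgfgci"
Op 7 (append 'i'): "dgfgci" -> "dgfgcii"
Op 8 (insert 'e' at idx 6): "dgfgcii" -> "dgfgciei"

Answer: dgfgciei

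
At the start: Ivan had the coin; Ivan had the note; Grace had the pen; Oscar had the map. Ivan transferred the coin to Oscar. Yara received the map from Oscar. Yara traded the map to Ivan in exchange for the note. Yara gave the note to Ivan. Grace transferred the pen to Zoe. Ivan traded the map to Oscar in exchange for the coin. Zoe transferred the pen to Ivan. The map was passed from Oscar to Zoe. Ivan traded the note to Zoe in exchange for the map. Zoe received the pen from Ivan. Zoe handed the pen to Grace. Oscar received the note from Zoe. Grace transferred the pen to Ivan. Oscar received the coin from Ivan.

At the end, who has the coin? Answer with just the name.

Answer: Oscar

Derivation:
Tracking all object holders:
Start: coin:Ivan, note:Ivan, pen:Grace, map:Oscar
Event 1 (give coin: Ivan -> Oscar). State: coin:Oscar, note:Ivan, pen:Grace, map:Oscar
Event 2 (give map: Oscar -> Yara). State: coin:Oscar, note:Ivan, pen:Grace, map:Yara
Event 3 (swap map<->note: now map:Ivan, note:Yara). State: coin:Oscar, note:Yara, pen:Grace, map:Ivan
Event 4 (give note: Yara -> Ivan). State: coin:Oscar, note:Ivan, pen:Grace, map:Ivan
Event 5 (give pen: Grace -> Zoe). State: coin:Oscar, note:Ivan, pen:Zoe, map:Ivan
Event 6 (swap map<->coin: now map:Oscar, coin:Ivan). State: coin:Ivan, note:Ivan, pen:Zoe, map:Oscar
Event 7 (give pen: Zoe -> Ivan). State: coin:Ivan, note:Ivan, pen:Ivan, map:Oscar
Event 8 (give map: Oscar -> Zoe). State: coin:Ivan, note:Ivan, pen:Ivan, map:Zoe
Event 9 (swap note<->map: now note:Zoe, map:Ivan). State: coin:Ivan, note:Zoe, pen:Ivan, map:Ivan
Event 10 (give pen: Ivan -> Zoe). State: coin:Ivan, note:Zoe, pen:Zoe, map:Ivan
Event 11 (give pen: Zoe -> Grace). State: coin:Ivan, note:Zoe, pen:Grace, map:Ivan
Event 12 (give note: Zoe -> Oscar). State: coin:Ivan, note:Oscar, pen:Grace, map:Ivan
Event 13 (give pen: Grace -> Ivan). State: coin:Ivan, note:Oscar, pen:Ivan, map:Ivan
Event 14 (give coin: Ivan -> Oscar). State: coin:Oscar, note:Oscar, pen:Ivan, map:Ivan

Final state: coin:Oscar, note:Oscar, pen:Ivan, map:Ivan
The coin is held by Oscar.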